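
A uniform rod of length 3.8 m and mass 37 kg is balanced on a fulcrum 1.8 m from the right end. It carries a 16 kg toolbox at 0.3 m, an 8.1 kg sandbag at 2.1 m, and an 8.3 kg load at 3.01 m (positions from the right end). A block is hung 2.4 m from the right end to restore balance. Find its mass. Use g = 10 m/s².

Choose the fulcrum (at 1.8 m from the right end) as the axis so the support reaction has zero arm there.
Beam weight: 37 × 10 = 370 N down at 1.9 m → arm 0.1 m, τ = 370 × 0.1 = 37 N·m counterclockwise.
Toolbox: 16 × 10 = 160 N down at 0.3 m → arm 1.5 m, τ = 160 × 1.5 = 240 N·m clockwise.
Sandbag: 8.1 × 10 = 81 N down at 2.1 m → arm 0.3 m, τ = 81 × 0.3 = 24.3 N·m counterclockwise.
Load: 8.3 × 10 = 83 N down at 3.01 m → arm 1.21 m, τ = 83 × 1.21 = 100.4 N·m counterclockwise.
Net moment of known loads = 78.3 N·m clockwise.
An unknown mass m at 2.4 m has arm 0.6 m; its moment is m·g·0.6 counterclockwise.
Balancing moments: m × 10 × 0.6 = 78.3, giving m = 78.3 / (10 × 0.6) = 13 kg.

m ≈ 13 kg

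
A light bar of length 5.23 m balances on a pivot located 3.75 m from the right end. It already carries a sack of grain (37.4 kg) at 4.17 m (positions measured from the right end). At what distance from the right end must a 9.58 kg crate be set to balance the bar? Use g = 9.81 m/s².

x ≈ 2.11 m from the right end

Choose the pivot (at 3.75 m from the right end) as the axis so the support reaction has zero arm there.
Sack of grain: 37.4 × 9.81 = 366.9 N down at 4.17 m → arm 0.42 m, τ = 366.9 × 0.42 = 154.1 N·m counterclockwise.
Net moment of existing loads = 154.1 N·m counterclockwise.
The crate weighs 9.58 × 9.81 = 93.98 N and must supply an equal clockwise moment, so its lever arm about the pivot is 154.1 / 93.98 = 1.64 m.
That puts it at 3.75 − 1.64 = 2.11 m from the right end.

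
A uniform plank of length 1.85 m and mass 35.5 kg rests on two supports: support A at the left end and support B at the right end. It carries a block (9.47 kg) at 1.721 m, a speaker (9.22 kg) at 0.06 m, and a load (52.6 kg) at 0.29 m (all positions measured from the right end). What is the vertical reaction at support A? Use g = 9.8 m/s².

Choose support B as the axis so its reaction then has zero moment arm.
Beam weight: 35.5 × 9.8 = 347.9 N down at 0.925 m → arm 0.925 m, τ = 347.9 × 0.925 = 321.8 N·m counterclockwise.
Block: 9.47 × 9.8 = 92.81 N down at 1.721 m → arm 1.721 m, τ = 92.81 × 1.721 = 159.7 N·m counterclockwise.
Speaker: 9.22 × 9.8 = 90.36 N down at 0.06 m → arm 0.06 m, τ = 90.36 × 0.06 = 5.422 N·m counterclockwise.
Load: 52.6 × 9.8 = 515.5 N down at 0.29 m → arm 0.29 m, τ = 515.5 × 0.29 = 149.5 N·m counterclockwise.
Net load moment about support B = 636.4 N·m counterclockwise.
Reaction R at support A is upward at 1.85 m, arm 1.85 m → moment R × 1.85 clockwise.
Balancing moments: R × 1.85 = 636.4, giving R = 344 N.

R_A ≈ 344 N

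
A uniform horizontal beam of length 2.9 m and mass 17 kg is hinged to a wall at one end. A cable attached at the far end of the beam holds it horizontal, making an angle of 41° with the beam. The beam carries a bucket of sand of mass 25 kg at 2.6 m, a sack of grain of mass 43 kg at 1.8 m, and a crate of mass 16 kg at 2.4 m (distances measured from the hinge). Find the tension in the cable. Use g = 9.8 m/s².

Choose the hinge as the axis so the unknown hinge reaction has zero arm there.
Beam weight: 17 × 9.8 = 166.6 N down at 1.45 m → arm 1.45 m, τ = 166.6 × 1.45 = 241.6 N·m clockwise.
Bucket of sand: 25 × 9.8 = 245 N down at 2.6 m → arm 2.6 m, τ = 245 × 2.6 = 637 N·m clockwise.
Sack of grain: 43 × 9.8 = 421.4 N down at 1.8 m → arm 1.8 m, τ = 421.4 × 1.8 = 758.5 N·m clockwise.
Crate: 16 × 9.8 = 156.8 N down at 2.4 m → arm 2.4 m, τ = 156.8 × 2.4 = 376.3 N·m clockwise.
Total clockwise load moment = 2013 N·m.
The cable tension T acts at 2.9 m; only its component perpendicular to the beam, T sinθ, produces torque. sin 41° = 0.6561.
Balancing moments: T × 2.9 × 0.6561 = 2013, giving T = 2013 / 1.903 = 1060 N.

T ≈ 1060 N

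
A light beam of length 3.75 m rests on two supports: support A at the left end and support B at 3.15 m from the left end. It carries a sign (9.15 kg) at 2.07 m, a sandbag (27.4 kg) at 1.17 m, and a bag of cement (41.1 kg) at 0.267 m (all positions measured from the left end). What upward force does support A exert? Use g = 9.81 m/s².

R_A ≈ 569 N

Choose support B as the axis so its reaction then has zero moment arm.
Sign: 9.15 × 9.81 = 89.76 N down at 2.07 m → arm 1.08 m, τ = 89.76 × 1.08 = 96.94 N·m counterclockwise.
Sandbag: 27.4 × 9.81 = 268.8 N down at 1.17 m → arm 1.98 m, τ = 268.8 × 1.98 = 532.2 N·m counterclockwise.
Bag of cement: 41.1 × 9.81 = 403.2 N down at 0.267 m → arm 2.883 m, τ = 403.2 × 2.883 = 1162 N·m counterclockwise.
Net load moment about support B = 1791 N·m counterclockwise.
Reaction R at support A is upward at 0 m, arm 3.15 m → moment R × 3.15 clockwise.
For rotational equilibrium, R × 3.15 = 1791, so R = 569 N.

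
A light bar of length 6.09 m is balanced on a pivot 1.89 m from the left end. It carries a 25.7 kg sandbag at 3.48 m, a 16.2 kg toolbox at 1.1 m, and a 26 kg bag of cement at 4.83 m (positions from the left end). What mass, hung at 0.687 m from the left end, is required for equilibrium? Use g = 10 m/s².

About the pivot (at 1.89 m from the left end):
Sandbag: 25.7 × 10 = 257 N down at 3.48 m → arm 1.59 m, τ = 257 × 1.59 = 408.6 N·m clockwise.
Toolbox: 16.2 × 10 = 162 N down at 1.1 m → arm 0.79 m, τ = 162 × 0.79 = 128 N·m counterclockwise.
Bag of cement: 26 × 10 = 260 N down at 4.83 m → arm 2.94 m, τ = 260 × 2.94 = 764.4 N·m clockwise.
Net moment of known loads = 1045 N·m clockwise.
An unknown mass m at 0.687 m has arm 1.203 m; its moment is m·g·1.203 counterclockwise.
Στ = 0 ⇒ m × 10 × 1.203 = 1045 ⇒ m = 1045 / (10 × 1.203) = 86.9 kg.

m ≈ 86.9 kg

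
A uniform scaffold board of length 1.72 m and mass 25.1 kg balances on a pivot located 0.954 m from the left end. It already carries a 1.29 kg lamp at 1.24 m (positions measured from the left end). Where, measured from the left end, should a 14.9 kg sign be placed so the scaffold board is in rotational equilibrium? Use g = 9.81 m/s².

x ≈ 1.09 m from the left end

Take moments about the pivot (at 0.954 m from the left end).
Beam weight: 25.1 × 9.81 = 246.2 N down at 0.86 m → arm 0.094 m, τ = 246.2 × 0.094 = 23.14 N·m counterclockwise.
Lamp: 1.29 × 9.81 = 12.65 N down at 1.24 m → arm 0.286 m, τ = 12.65 × 0.286 = 3.618 N·m clockwise.
Net moment of existing loads = 19.52 N·m counterclockwise.
The sign weighs 14.9 × 9.81 = 146.2 N and must supply an equal clockwise moment, so its lever arm about the pivot is 19.52 / 146.2 = 0.134 m.
That puts it at 0.954 + 0.134 = 1.09 m from the left end.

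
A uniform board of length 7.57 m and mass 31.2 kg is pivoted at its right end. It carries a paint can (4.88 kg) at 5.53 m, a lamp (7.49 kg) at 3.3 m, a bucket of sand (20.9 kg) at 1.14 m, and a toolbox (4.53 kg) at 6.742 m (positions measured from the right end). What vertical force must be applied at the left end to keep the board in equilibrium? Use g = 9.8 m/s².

Taking torques about the right end:
Beam weight: 31.2 × 9.8 = 305.8 N down at 3.785 m → arm 3.785 m, τ = 305.8 × 3.785 = 1157 N·m counterclockwise.
Paint can: 4.88 × 9.8 = 47.82 N down at 5.53 m → arm 5.53 m, τ = 47.82 × 5.53 = 264.4 N·m counterclockwise.
Lamp: 7.49 × 9.8 = 73.4 N down at 3.3 m → arm 3.3 m, τ = 73.4 × 3.3 = 242.2 N·m counterclockwise.
Bucket of sand: 20.9 × 9.8 = 204.8 N down at 1.14 m → arm 1.14 m, τ = 204.8 × 1.14 = 233.5 N·m counterclockwise.
Toolbox: 4.53 × 9.8 = 44.39 N down at 6.742 m → arm 6.742 m, τ = 44.39 × 6.742 = 299.3 N·m counterclockwise.
Net moment of the loads = 2196 N·m counterclockwise.
The upward force F acts at the left end, arm 7.57 m, giving F × 7.57 clockwise.
Balancing moments: F × 7.57 = 2196, giving F = 2196 / 7.57 = 290 N.

F ≈ 290 N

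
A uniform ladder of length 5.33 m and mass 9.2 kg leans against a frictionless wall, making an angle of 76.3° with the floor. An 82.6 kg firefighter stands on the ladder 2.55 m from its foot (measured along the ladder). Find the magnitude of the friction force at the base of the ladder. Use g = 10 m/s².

Sum moments about the foot of the ladder (the floor normal and friction both act there and drop out).
Ladder weight 9.2×10 = 92 N acts at 2.665 m along the ladder; its horizontal arm is 2.665·cos76.3° = 0.6312 m → τ = 58.07 N·m clockwise.
Firefighter: 82.6×10 = 826 N at 2.55 m → arm 0.6039 m → τ = 498.8 N·m clockwise.
Wall normal N acts horizontally at the top; its moment arm is the height L sinθ = 5.33·sin76.3° = 5.178 m, counterclockwise.
Στ = 0 ⇒ N × 5.178 = 556.9 ⇒ N = 108 N.
ΣFx = 0: friction at the foot balances the wall's push, so f = N_wall = 108 N.

f ≈ 108 N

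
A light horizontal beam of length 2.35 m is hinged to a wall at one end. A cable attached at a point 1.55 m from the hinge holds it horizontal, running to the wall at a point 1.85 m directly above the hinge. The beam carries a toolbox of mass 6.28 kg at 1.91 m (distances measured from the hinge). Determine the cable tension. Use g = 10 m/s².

T ≈ 101 N

Sum moments about the hinge (the unknown hinge reaction has zero arm there).
Toolbox: 6.28 × 10 = 62.8 N down at 1.91 m → arm 1.91 m, τ = 62.8 × 1.91 = 119.9 N·m clockwise.
Total clockwise load moment = 119.9 N·m.
The cable tension T acts at 1.55 m; only its component perpendicular to the beam, T sinθ, produces torque. sinθ = h/√(h²+d²) = 1.85/√(1.85²+1.55²) = 0.7665.
Balancing moments: T × 1.55 × 0.7665 = 119.9, giving T = 119.9 / 1.188 = 101 N.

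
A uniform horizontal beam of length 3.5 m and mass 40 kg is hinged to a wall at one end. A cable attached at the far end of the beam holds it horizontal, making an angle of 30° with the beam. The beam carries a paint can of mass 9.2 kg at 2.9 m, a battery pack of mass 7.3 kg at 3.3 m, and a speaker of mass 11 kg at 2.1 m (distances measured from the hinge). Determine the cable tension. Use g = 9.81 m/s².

T ≈ 806 N

Sum moments about the hinge (the unknown hinge reaction has zero arm there).
Beam weight: 40 × 9.81 = 392.4 N down at 1.75 m → arm 1.75 m, τ = 392.4 × 1.75 = 686.7 N·m clockwise.
Paint can: 9.2 × 9.81 = 90.25 N down at 2.9 m → arm 2.9 m, τ = 90.25 × 2.9 = 261.7 N·m clockwise.
Battery pack: 7.3 × 9.81 = 71.61 N down at 3.3 m → arm 3.3 m, τ = 71.61 × 3.3 = 236.3 N·m clockwise.
Speaker: 11 × 9.81 = 107.9 N down at 2.1 m → arm 2.1 m, τ = 107.9 × 2.1 = 226.6 N·m clockwise.
Total clockwise load moment = 1411 N·m.
The cable tension T acts at 3.5 m; only its component perpendicular to the beam, T sinθ, produces torque. sin 30° = 0.5.
Στ = 0 ⇒ T × 3.5 × 0.5 = 1411 ⇒ T = 1411 / 1.75 = 806 N.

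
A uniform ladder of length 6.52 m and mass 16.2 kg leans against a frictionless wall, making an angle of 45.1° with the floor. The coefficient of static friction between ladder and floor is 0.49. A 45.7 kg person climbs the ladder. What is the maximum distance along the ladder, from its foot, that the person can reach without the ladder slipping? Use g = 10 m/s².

Choose the foot of the ladder as the axis so the floor normal and friction both act there and drop out.
Ladder weight 16.2×10 = 162 N acts at 3.26 m along the ladder; its horizontal arm is 3.26·cos45.1° = 2.301 m → τ = 372.8 N·m clockwise.
Person weight 45.7×10 = 457 N at distance d → arm d·cos45.1° → τ = 457·d·0.7059 clockwise.
Wall normal N at the top has arm L sinθ = 4.618 m counterclockwise, so Στ = 0 gives N·4.618 = 372.8 + 322.6·d.
ΣFy = 0 ⇒ N_floor = 619 N, so the maximum friction is μ_s·N_floor = 0.49×619 = 303.3 N. ΣFx = 0 ⇒ N_wall = f, so at the slipping point N = 303.3 N.
Substituting: 303.3×4.618 = 372.8 + 322.6·d ⇒ d = (1401 − 372.8) / 322.6 = 3.19 m.

d ≈ 3.19 m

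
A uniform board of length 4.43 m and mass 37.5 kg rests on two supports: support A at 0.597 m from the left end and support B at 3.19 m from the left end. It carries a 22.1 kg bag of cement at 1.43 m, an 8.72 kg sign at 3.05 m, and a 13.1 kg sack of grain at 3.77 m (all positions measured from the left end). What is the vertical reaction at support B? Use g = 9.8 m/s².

Sum moments about support A (its reaction then has zero moment arm).
Beam weight: 37.5 × 9.8 = 367.5 N down at 2.215 m → arm 1.618 m, τ = 367.5 × 1.618 = 594.6 N·m clockwise.
Bag of cement: 22.1 × 9.8 = 216.6 N down at 1.43 m → arm 0.833 m, τ = 216.6 × 0.833 = 180.4 N·m clockwise.
Sign: 8.72 × 9.8 = 85.46 N down at 3.05 m → arm 2.453 m, τ = 85.46 × 2.453 = 209.6 N·m clockwise.
Sack of grain: 13.1 × 9.8 = 128.4 N down at 3.77 m → arm 3.173 m, τ = 128.4 × 3.173 = 407.4 N·m clockwise.
Net load moment about support A = 1392 N·m clockwise.
Reaction R at support B is upward at 3.19 m, arm 2.593 m → moment R × 2.593 counterclockwise.
For rotational equilibrium, R × 2.593 = 1392, so R = 537 N.

R_B ≈ 537 N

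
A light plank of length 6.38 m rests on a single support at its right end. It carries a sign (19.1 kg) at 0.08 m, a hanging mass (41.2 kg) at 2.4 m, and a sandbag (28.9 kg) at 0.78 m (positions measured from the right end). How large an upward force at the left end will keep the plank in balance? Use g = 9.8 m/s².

F ≈ 189 N

Sum moments about the right end (the unknown pivot reaction has zero arm there).
Sign: 19.1 × 9.8 = 187.2 N down at 0.08 m → arm 0.08 m, τ = 187.2 × 0.08 = 14.98 N·m counterclockwise.
Hanging mass: 41.2 × 9.8 = 403.8 N down at 2.4 m → arm 2.4 m, τ = 403.8 × 2.4 = 969.1 N·m counterclockwise.
Sandbag: 28.9 × 9.8 = 283.2 N down at 0.78 m → arm 0.78 m, τ = 283.2 × 0.78 = 220.9 N·m counterclockwise.
Net moment of the loads = 1205 N·m counterclockwise.
The upward force F acts at the left end, arm 6.38 m, giving F × 6.38 clockwise.
For rotational equilibrium, F × 6.38 = 1205, so F = 1205 / 6.38 = 189 N.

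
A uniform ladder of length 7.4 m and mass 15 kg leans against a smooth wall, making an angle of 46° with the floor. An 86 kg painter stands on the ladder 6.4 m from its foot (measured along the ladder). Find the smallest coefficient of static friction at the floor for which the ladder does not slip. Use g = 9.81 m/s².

Take moments about the foot of the ladder.
Ladder weight 15×9.81 = 147.2 N acts at 3.7 m along the ladder; its horizontal arm is 3.7·cos46° = 2.57 m → τ = 378.3 N·m clockwise.
Painter: 86×9.81 = 843.7 N at 6.4 m → arm 4.446 m → τ = 3751 N·m clockwise.
Wall normal N acts horizontally at the top; its moment arm is the height L sinθ = 7.4·sin46° = 5.323 m, counterclockwise.
Balancing moments: N × 5.323 = 4129, giving N = 775.7 N.
ΣFx = 0 ⇒ f = N_wall = 775.7 N. ΣFy = 0 ⇒ N_floor = 990.9 N.
μ_min = f / N_floor = 775.7 / 990.9 = 0.783.

μ_min ≈ 0.783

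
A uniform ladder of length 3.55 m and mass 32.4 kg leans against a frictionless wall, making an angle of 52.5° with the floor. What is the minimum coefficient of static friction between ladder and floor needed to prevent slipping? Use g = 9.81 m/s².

μ_min ≈ 0.384

About the foot of the ladder:
Ladder weight 32.4×9.81 = 317.8 N acts at 1.775 m along the ladder; its horizontal arm is 1.775·cos52.5° = 1.081 m → τ = 343.5 N·m clockwise.
Wall normal N acts horizontally at the top; its moment arm is the height L sinθ = 3.55·sin52.5° = 2.816 m, counterclockwise.
For rotational equilibrium, N × 2.816 = 343.5, so N = 122 N.
ΣFx = 0 ⇒ f = N_wall = 122 N. ΣFy = 0 ⇒ N_floor = 317.8 N.
μ_min = f / N_floor = 122 / 317.8 = 0.384.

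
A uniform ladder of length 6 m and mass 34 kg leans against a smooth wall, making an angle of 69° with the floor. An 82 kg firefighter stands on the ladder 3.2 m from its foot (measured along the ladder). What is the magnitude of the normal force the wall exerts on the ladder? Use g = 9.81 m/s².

Take moments about the foot of the ladder.
Ladder weight 34×9.81 = 333.5 N acts at 3 m along the ladder; its horizontal arm is 3·cos69° = 1.075 m → τ = 358.5 N·m clockwise.
Firefighter: 82×9.81 = 804.4 N at 3.2 m → arm 1.147 m → τ = 922.6 N·m clockwise.
Wall normal N acts horizontally at the top; its moment arm is the height L sinθ = 6·sin69° = 5.601 m, counterclockwise.
Στ = 0 ⇒ N × 5.601 = 1281 ⇒ N = 229 N.

N_wall ≈ 229 N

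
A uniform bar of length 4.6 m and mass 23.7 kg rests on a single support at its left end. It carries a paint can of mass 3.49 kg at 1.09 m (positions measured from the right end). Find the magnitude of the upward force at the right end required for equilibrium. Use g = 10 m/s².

Choose the left end as the axis so the unknown pivot reaction has zero arm there.
Beam weight: 23.7 × 10 = 237 N down at 2.3 m → arm 2.3 m, τ = 237 × 2.3 = 545.1 N·m clockwise.
Paint can: 3.49 × 10 = 34.9 N down at 1.09 m → arm 3.51 m, τ = 34.9 × 3.51 = 122.5 N·m clockwise.
Net moment of the loads = 667.6 N·m clockwise.
The upward force F acts at the right end, arm 4.6 m, giving F × 4.6 counterclockwise.
Στ = 0 ⇒ F × 4.6 = 667.6 ⇒ F = 667.6 / 4.6 = 145 N.

F ≈ 145 N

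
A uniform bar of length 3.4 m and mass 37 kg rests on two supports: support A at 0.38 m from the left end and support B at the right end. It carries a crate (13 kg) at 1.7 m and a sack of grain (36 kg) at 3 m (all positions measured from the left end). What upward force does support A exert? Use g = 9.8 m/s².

About support B:
Beam weight: 37 × 9.8 = 362.6 N down at 1.7 m → arm 1.7 m, τ = 362.6 × 1.7 = 616.4 N·m counterclockwise.
Crate: 13 × 9.8 = 127.4 N down at 1.7 m → arm 1.7 m, τ = 127.4 × 1.7 = 216.6 N·m counterclockwise.
Sack of grain: 36 × 9.8 = 352.8 N down at 3 m → arm 0.4 m, τ = 352.8 × 0.4 = 141.1 N·m counterclockwise.
Net load moment about support B = 974.1 N·m counterclockwise.
Reaction R at support A is upward at 0.38 m, arm 3.02 m → moment R × 3.02 clockwise.
Setting net torque to zero: R × 3.02 = 974.1 → R = 323 N.

R_A ≈ 323 N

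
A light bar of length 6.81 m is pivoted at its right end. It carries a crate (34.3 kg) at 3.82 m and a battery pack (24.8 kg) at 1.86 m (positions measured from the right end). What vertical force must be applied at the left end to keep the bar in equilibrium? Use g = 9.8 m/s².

Take moments about the right end.
Crate: 34.3 × 9.8 = 336.1 N down at 3.82 m → arm 3.82 m, τ = 336.1 × 3.82 = 1284 N·m counterclockwise.
Battery pack: 24.8 × 9.8 = 243 N down at 1.86 m → arm 1.86 m, τ = 243 × 1.86 = 452 N·m counterclockwise.
Net moment of the loads = 1736 N·m counterclockwise.
The upward force F acts at the left end, arm 6.81 m, giving F × 6.81 clockwise.
Στ = 0 ⇒ F × 6.81 = 1736 ⇒ F = 1736 / 6.81 = 255 N.

F ≈ 255 N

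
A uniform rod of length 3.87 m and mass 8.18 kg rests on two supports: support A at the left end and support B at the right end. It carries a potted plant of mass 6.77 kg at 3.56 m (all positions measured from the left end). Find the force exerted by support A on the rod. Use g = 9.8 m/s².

R_A ≈ 45.4 N

About support B:
Beam weight: 8.18 × 9.8 = 80.16 N down at 1.935 m → arm 1.935 m, τ = 80.16 × 1.935 = 155.1 N·m counterclockwise.
Potted plant: 6.77 × 9.8 = 66.35 N down at 3.56 m → arm 0.31 m, τ = 66.35 × 0.31 = 20.57 N·m counterclockwise.
Net load moment about support B = 175.7 N·m counterclockwise.
Reaction R at support A is upward at 0 m, arm 3.87 m → moment R × 3.87 clockwise.
Setting net torque to zero: R × 3.87 = 175.7 → R = 45.4 N.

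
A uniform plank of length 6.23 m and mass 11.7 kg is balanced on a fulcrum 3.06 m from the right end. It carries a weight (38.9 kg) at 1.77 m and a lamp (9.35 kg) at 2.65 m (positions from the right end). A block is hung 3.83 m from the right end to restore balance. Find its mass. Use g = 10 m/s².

Take moments about the fulcrum (at 3.06 m from the right end).
Beam weight: 11.7 × 10 = 117 N down at 3.115 m → arm 0.055 m, τ = 117 × 0.055 = 6.435 N·m counterclockwise.
Weight: 38.9 × 10 = 389 N down at 1.77 m → arm 1.29 m, τ = 389 × 1.29 = 501.8 N·m clockwise.
Lamp: 9.35 × 10 = 93.5 N down at 2.65 m → arm 0.41 m, τ = 93.5 × 0.41 = 38.34 N·m clockwise.
Net moment of known loads = 533.7 N·m clockwise.
An unknown mass m at 3.83 m has arm 0.77 m; its moment is m·g·0.77 counterclockwise.
Balancing moments: m × 10 × 0.77 = 533.7, giving m = 533.7 / (10 × 0.77) = 69.3 kg.

m ≈ 69.3 kg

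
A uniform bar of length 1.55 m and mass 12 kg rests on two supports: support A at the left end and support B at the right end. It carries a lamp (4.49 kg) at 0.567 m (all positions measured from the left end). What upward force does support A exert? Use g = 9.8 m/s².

About support B:
Beam weight: 12 × 9.8 = 117.6 N down at 0.775 m → arm 0.775 m, τ = 117.6 × 0.775 = 91.14 N·m counterclockwise.
Lamp: 4.49 × 9.8 = 44 N down at 0.567 m → arm 0.983 m, τ = 44 × 0.983 = 43.25 N·m counterclockwise.
Net load moment about support B = 134.4 N·m counterclockwise.
Reaction R at support A is upward at 0 m, arm 1.55 m → moment R × 1.55 clockwise.
Balancing moments: R × 1.55 = 134.4, giving R = 86.7 N.

R_A ≈ 86.7 N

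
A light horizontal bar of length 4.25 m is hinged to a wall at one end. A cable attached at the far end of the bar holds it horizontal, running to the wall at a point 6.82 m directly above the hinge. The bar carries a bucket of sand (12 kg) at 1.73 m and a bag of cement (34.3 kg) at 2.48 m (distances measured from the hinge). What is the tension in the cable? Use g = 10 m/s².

Taking torques about the hinge:
Bucket of sand: 12 × 10 = 120 N down at 1.73 m → arm 1.73 m, τ = 120 × 1.73 = 207.6 N·m clockwise.
Bag of cement: 34.3 × 10 = 343 N down at 2.48 m → arm 2.48 m, τ = 343 × 2.48 = 850.6 N·m clockwise.
Total clockwise load moment = 1058 N·m.
The cable tension T acts at 4.25 m; only its component perpendicular to the bar, T sinθ, produces torque. sinθ = h/√(h²+d²) = 6.82/√(6.82²+4.25²) = 0.8487.
Στ = 0 ⇒ T × 4.25 × 0.8487 = 1058 ⇒ T = 1058 / 3.607 = 293 N.

T ≈ 293 N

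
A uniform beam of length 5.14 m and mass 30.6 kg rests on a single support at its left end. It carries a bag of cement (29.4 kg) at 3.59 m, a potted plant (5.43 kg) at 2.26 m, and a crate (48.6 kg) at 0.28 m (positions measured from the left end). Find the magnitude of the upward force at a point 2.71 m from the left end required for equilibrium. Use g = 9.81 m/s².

Choose the left end as the axis so the unknown pivot reaction has zero arm there.
Beam weight: 30.6 × 9.81 = 300.2 N down at 2.57 m → arm 2.57 m, τ = 300.2 × 2.57 = 771.5 N·m clockwise.
Bag of cement: 29.4 × 9.81 = 288.4 N down at 3.59 m → arm 3.59 m, τ = 288.4 × 3.59 = 1035 N·m clockwise.
Potted plant: 5.43 × 9.81 = 53.27 N down at 2.26 m → arm 2.26 m, τ = 53.27 × 2.26 = 120.4 N·m clockwise.
Crate: 48.6 × 9.81 = 476.8 N down at 0.28 m → arm 0.28 m, τ = 476.8 × 0.28 = 133.5 N·m clockwise.
Net moment of the loads = 2060 N·m clockwise.
The upward force F acts at a point 2.71 m from the left end, arm 2.71 m, giving F × 2.71 counterclockwise.
Στ = 0 ⇒ F × 2.71 = 2060 ⇒ F = 2060 / 2.71 = 760 N.

F ≈ 760 N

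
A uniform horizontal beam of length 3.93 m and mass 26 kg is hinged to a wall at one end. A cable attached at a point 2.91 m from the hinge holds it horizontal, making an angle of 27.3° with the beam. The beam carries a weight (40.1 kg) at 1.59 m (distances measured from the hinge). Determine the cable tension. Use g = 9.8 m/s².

T ≈ 843 N

About the hinge:
Beam weight: 26 × 9.8 = 254.8 N down at 1.965 m → arm 1.965 m, τ = 254.8 × 1.965 = 500.7 N·m clockwise.
Weight: 40.1 × 9.8 = 393 N down at 1.59 m → arm 1.59 m, τ = 393 × 1.59 = 624.9 N·m clockwise.
Total clockwise load moment = 1126 N·m.
The cable tension T acts at 2.91 m; only its component perpendicular to the beam, T sinθ, produces torque. sin 27.3° = 0.4586.
Setting net torque to zero: T × 2.91 × 0.4586 = 1126 → T = 1126 / 1.335 = 843 N.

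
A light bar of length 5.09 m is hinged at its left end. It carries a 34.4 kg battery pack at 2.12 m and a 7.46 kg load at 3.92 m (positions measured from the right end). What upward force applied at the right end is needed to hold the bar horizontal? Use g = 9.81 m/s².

F ≈ 214 N

About the left end:
Battery pack: 34.4 × 9.81 = 337.5 N down at 2.12 m → arm 2.97 m, τ = 337.5 × 2.97 = 1002 N·m clockwise.
Load: 7.46 × 9.81 = 73.18 N down at 3.92 m → arm 1.17 m, τ = 73.18 × 1.17 = 85.62 N·m clockwise.
Net moment of the loads = 1088 N·m clockwise.
The upward force F acts at the right end, arm 5.09 m, giving F × 5.09 counterclockwise.
For rotational equilibrium, F × 5.09 = 1088, so F = 1088 / 5.09 = 214 N.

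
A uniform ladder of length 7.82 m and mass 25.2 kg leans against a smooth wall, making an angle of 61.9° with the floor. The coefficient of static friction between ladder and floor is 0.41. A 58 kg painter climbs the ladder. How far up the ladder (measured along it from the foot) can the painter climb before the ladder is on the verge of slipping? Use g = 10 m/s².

Taking torques about the foot of the ladder:
Ladder weight 25.2×10 = 252 N acts at 3.91 m along the ladder; its horizontal arm is 3.91·cos61.9° = 1.842 m → τ = 464.2 N·m clockwise.
Painter weight 58×10 = 580 N at distance d → arm d·cos61.9° → τ = 580·d·0.471 clockwise.
Wall normal N at the top has arm L sinθ = 6.898 m counterclockwise, so Στ = 0 gives N·6.898 = 464.2 + 273.2·d.
ΣFy = 0 ⇒ N_floor = 832 N, so the maximum friction is μ_s·N_floor = 0.41×832 = 341.1 N. ΣFx = 0 ⇒ N_wall = f, so at the slipping point N = 341.1 N.
Substituting: 341.1×6.898 = 464.2 + 273.2·d ⇒ d = (2353 − 464.2) / 273.2 = 6.91 m.

d ≈ 6.91 m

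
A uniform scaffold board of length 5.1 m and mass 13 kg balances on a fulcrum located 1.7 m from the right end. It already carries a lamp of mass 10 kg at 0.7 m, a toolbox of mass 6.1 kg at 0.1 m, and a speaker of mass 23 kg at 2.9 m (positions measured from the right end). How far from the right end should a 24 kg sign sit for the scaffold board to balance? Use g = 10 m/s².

About the fulcrum (at 1.7 m from the right end):
Beam weight: 13 × 10 = 130 N down at 2.55 m → arm 0.85 m, τ = 130 × 0.85 = 110.5 N·m counterclockwise.
Lamp: 10 × 10 = 100 N down at 0.7 m → arm 1 m, τ = 100 × 1 = 100 N·m clockwise.
Toolbox: 6.1 × 10 = 61 N down at 0.1 m → arm 1.6 m, τ = 61 × 1.6 = 97.6 N·m clockwise.
Speaker: 23 × 10 = 230 N down at 2.9 m → arm 1.2 m, τ = 230 × 1.2 = 276 N·m counterclockwise.
Net moment of existing loads = 188.9 N·m counterclockwise.
The sign weighs 24 × 10 = 240 N and must supply an equal clockwise moment, so its lever arm about the fulcrum is 188.9 / 240 = 0.787 m.
That puts it at 1.7 − 0.787 = 0.913 m from the right end.

x ≈ 0.913 m from the right end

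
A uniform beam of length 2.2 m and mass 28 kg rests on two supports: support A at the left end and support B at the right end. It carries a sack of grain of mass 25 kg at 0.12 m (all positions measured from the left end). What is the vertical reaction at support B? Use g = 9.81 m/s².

Take moments about support A.
Beam weight: 28 × 9.81 = 274.7 N down at 1.1 m → arm 1.1 m, τ = 274.7 × 1.1 = 302.2 N·m clockwise.
Sack of grain: 25 × 9.81 = 245.2 N down at 0.12 m → arm 0.12 m, τ = 245.2 × 0.12 = 29.42 N·m clockwise.
Net load moment about support A = 331.6 N·m clockwise.
Reaction R at support B is upward at 2.2 m, arm 2.2 m → moment R × 2.2 counterclockwise.
Balancing moments: R × 2.2 = 331.6, giving R = 151 N.

R_B ≈ 151 N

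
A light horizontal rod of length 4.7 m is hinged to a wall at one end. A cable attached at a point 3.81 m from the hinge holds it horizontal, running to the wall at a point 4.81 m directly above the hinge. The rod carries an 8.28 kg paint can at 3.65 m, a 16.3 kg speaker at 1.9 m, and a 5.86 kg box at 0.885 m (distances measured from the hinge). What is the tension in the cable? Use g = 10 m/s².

T ≈ 222 N

About the hinge:
Paint can: 8.28 × 10 = 82.8 N down at 3.65 m → arm 3.65 m, τ = 82.8 × 3.65 = 302.2 N·m clockwise.
Speaker: 16.3 × 10 = 163 N down at 1.9 m → arm 1.9 m, τ = 163 × 1.9 = 309.7 N·m clockwise.
Box: 5.86 × 10 = 58.6 N down at 0.885 m → arm 0.885 m, τ = 58.6 × 0.885 = 51.86 N·m clockwise.
Total clockwise load moment = 663.8 N·m.
The cable tension T acts at 3.81 m; only its component perpendicular to the rod, T sinθ, produces torque. sinθ = h/√(h²+d²) = 4.81/√(4.81²+3.81²) = 0.7839.
Στ = 0 ⇒ T × 3.81 × 0.7839 = 663.8 ⇒ T = 663.8 / 2.987 = 222 N.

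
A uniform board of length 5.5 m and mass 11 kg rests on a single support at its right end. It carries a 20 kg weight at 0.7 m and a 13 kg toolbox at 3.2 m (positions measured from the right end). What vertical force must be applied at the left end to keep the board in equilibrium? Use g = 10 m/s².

Sum moments about the right end (the unknown pivot reaction has zero arm there).
Beam weight: 11 × 10 = 110 N down at 2.75 m → arm 2.75 m, τ = 110 × 2.75 = 302.5 N·m counterclockwise.
Weight: 20 × 10 = 200 N down at 0.7 m → arm 0.7 m, τ = 200 × 0.7 = 140 N·m counterclockwise.
Toolbox: 13 × 10 = 130 N down at 3.2 m → arm 3.2 m, τ = 130 × 3.2 = 416 N·m counterclockwise.
Net moment of the loads = 858.5 N·m counterclockwise.
The upward force F acts at the left end, arm 5.5 m, giving F × 5.5 clockwise.
Balancing moments: F × 5.5 = 858.5, giving F = 858.5 / 5.5 = 156 N.

F ≈ 156 N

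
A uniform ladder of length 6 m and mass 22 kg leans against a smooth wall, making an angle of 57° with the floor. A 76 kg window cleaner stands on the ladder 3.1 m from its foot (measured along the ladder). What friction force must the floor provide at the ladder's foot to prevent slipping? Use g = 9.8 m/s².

f ≈ 320 N

Sum moments about the foot of the ladder (the floor normal and friction both act there and drop out).
Ladder weight 22×9.8 = 215.6 N acts at 3 m along the ladder; its horizontal arm is 3·cos57° = 1.634 m → τ = 352.3 N·m clockwise.
Window cleaner: 76×9.8 = 744.8 N at 3.1 m → arm 1.688 m → τ = 1257 N·m clockwise.
Wall normal N acts horizontally at the top; its moment arm is the height L sinθ = 6·sin57° = 5.032 m, counterclockwise.
Στ = 0 ⇒ N × 5.032 = 1609 ⇒ N = 320 N.
ΣFx = 0: friction at the foot balances the wall's push, so f = N_wall = 320 N.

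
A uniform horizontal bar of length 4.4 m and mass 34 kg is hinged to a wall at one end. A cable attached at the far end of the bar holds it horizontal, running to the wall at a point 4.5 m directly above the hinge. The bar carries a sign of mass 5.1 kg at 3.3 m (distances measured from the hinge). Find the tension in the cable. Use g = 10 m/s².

Take moments about the hinge.
Beam weight: 34 × 10 = 340 N down at 2.2 m → arm 2.2 m, τ = 340 × 2.2 = 748 N·m clockwise.
Sign: 5.1 × 10 = 51 N down at 3.3 m → arm 3.3 m, τ = 51 × 3.3 = 168.3 N·m clockwise.
Total clockwise load moment = 916.3 N·m.
The cable tension T acts at 4.4 m; only its component perpendicular to the bar, T sinθ, produces torque. sinθ = h/√(h²+d²) = 4.5/√(4.5²+4.4²) = 0.715.
Στ = 0 ⇒ T × 4.4 × 0.715 = 916.3 ⇒ T = 916.3 / 3.146 = 291 N.

T ≈ 291 N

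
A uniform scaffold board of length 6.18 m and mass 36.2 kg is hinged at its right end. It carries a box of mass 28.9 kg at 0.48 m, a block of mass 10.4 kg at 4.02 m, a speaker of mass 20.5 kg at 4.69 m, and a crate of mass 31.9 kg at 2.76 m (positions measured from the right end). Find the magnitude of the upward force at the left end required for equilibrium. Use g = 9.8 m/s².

Take moments about the right end.
Beam weight: 36.2 × 9.8 = 354.8 N down at 3.09 m → arm 3.09 m, τ = 354.8 × 3.09 = 1096 N·m counterclockwise.
Box: 28.9 × 9.8 = 283.2 N down at 0.48 m → arm 0.48 m, τ = 283.2 × 0.48 = 135.9 N·m counterclockwise.
Block: 10.4 × 9.8 = 101.9 N down at 4.02 m → arm 4.02 m, τ = 101.9 × 4.02 = 409.6 N·m counterclockwise.
Speaker: 20.5 × 9.8 = 200.9 N down at 4.69 m → arm 4.69 m, τ = 200.9 × 4.69 = 942.2 N·m counterclockwise.
Crate: 31.9 × 9.8 = 312.6 N down at 2.76 m → arm 2.76 m, τ = 312.6 × 2.76 = 862.8 N·m counterclockwise.
Net moment of the loads = 3446 N·m counterclockwise.
The upward force F acts at the left end, arm 6.18 m, giving F × 6.18 clockwise.
Στ = 0 ⇒ F × 6.18 = 3446 ⇒ F = 3446 / 6.18 = 558 N.

F ≈ 558 N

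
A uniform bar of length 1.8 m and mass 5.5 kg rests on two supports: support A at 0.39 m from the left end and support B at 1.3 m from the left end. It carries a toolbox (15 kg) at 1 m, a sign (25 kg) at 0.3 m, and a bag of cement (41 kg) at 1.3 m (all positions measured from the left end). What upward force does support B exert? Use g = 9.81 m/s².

About support A:
Beam weight: 5.5 × 9.81 = 53.96 N down at 0.9 m → arm 0.51 m, τ = 53.96 × 0.51 = 27.52 N·m clockwise.
Toolbox: 15 × 9.81 = 147.2 N down at 1 m → arm 0.61 m, τ = 147.2 × 0.61 = 89.79 N·m clockwise.
Sign: 25 × 9.81 = 245.2 N down at 0.3 m → arm 0.09 m, τ = 245.2 × 0.09 = 22.07 N·m counterclockwise.
Bag of cement: 41 × 9.81 = 402.2 N down at 1.3 m → arm 0.91 m, τ = 402.2 × 0.91 = 366 N·m clockwise.
Net load moment about support A = 461.2 N·m clockwise.
Reaction R at support B is upward at 1.3 m, arm 0.91 m → moment R × 0.91 counterclockwise.
Balancing moments: R × 0.91 = 461.2, giving R = 507 N.

R_B ≈ 507 N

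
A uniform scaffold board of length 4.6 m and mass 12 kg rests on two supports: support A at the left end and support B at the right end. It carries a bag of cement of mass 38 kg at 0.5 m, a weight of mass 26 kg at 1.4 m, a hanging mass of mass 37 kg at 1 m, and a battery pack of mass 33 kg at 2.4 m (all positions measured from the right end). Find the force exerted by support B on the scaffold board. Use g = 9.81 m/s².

R_B ≈ 1010 N

About support A:
Beam weight: 12 × 9.81 = 117.7 N down at 2.3 m → arm 2.3 m, τ = 117.7 × 2.3 = 270.7 N·m clockwise.
Bag of cement: 38 × 9.81 = 372.8 N down at 0.5 m → arm 4.1 m, τ = 372.8 × 4.1 = 1528 N·m clockwise.
Weight: 26 × 9.81 = 255.1 N down at 1.4 m → arm 3.2 m, τ = 255.1 × 3.2 = 816.3 N·m clockwise.
Hanging mass: 37 × 9.81 = 363 N down at 1 m → arm 3.6 m, τ = 363 × 3.6 = 1307 N·m clockwise.
Battery pack: 33 × 9.81 = 323.7 N down at 2.4 m → arm 2.2 m, τ = 323.7 × 2.2 = 712.1 N·m clockwise.
Net load moment about support A = 4634 N·m clockwise.
Reaction R at support B is upward at 0 m, arm 4.6 m → moment R × 4.6 counterclockwise.
Setting net torque to zero: R × 4.6 = 4634 → R = 1010 N.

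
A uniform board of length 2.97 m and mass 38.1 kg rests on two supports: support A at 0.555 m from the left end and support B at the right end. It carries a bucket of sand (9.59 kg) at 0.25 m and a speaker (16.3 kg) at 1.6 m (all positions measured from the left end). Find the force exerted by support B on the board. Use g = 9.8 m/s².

R_B ≈ 201 N

Sum moments about support A (its reaction then has zero moment arm).
Beam weight: 38.1 × 9.8 = 373.4 N down at 1.485 m → arm 0.93 m, τ = 373.4 × 0.93 = 347.3 N·m clockwise.
Bucket of sand: 9.59 × 9.8 = 93.98 N down at 0.25 m → arm 0.305 m, τ = 93.98 × 0.305 = 28.66 N·m counterclockwise.
Speaker: 16.3 × 9.8 = 159.7 N down at 1.6 m → arm 1.045 m, τ = 159.7 × 1.045 = 166.9 N·m clockwise.
Net load moment about support A = 485.5 N·m clockwise.
Reaction R at support B is upward at 2.97 m, arm 2.415 m → moment R × 2.415 counterclockwise.
For rotational equilibrium, R × 2.415 = 485.5, so R = 201 N.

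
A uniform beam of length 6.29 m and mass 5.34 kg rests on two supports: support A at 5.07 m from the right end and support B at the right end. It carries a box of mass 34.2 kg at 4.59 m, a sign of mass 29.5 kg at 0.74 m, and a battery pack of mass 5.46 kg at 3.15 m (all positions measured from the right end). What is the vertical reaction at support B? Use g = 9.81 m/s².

Choose support A as the axis so its reaction then has zero moment arm.
Beam weight: 5.34 × 9.81 = 52.39 N down at 3.145 m → arm 1.925 m, τ = 52.39 × 1.925 = 100.9 N·m clockwise.
Box: 34.2 × 9.81 = 335.5 N down at 4.59 m → arm 0.48 m, τ = 335.5 × 0.48 = 161 N·m clockwise.
Sign: 29.5 × 9.81 = 289.4 N down at 0.74 m → arm 4.33 m, τ = 289.4 × 4.33 = 1253 N·m clockwise.
Battery pack: 5.46 × 9.81 = 53.56 N down at 3.15 m → arm 1.92 m, τ = 53.56 × 1.92 = 102.8 N·m clockwise.
Net load moment about support A = 1618 N·m clockwise.
Reaction R at support B is upward at 0 m, arm 5.07 m → moment R × 5.07 counterclockwise.
For rotational equilibrium, R × 5.07 = 1618, so R = 319 N.

R_B ≈ 319 N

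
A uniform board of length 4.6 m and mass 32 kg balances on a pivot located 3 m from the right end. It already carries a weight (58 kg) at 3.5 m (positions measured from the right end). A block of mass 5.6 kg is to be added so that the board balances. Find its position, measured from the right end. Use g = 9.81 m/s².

x ≈ 1.82 m from the right end

Sum moments about the pivot (at 3 m from the right end) (the support reaction has zero arm there).
Beam weight: 32 × 9.81 = 313.9 N down at 2.3 m → arm 0.7 m, τ = 313.9 × 0.7 = 219.7 N·m clockwise.
Weight: 58 × 9.81 = 569 N down at 3.5 m → arm 0.5 m, τ = 569 × 0.5 = 284.5 N·m counterclockwise.
Net moment of existing loads = 64.8 N·m counterclockwise.
The block weighs 5.6 × 9.81 = 54.94 N and must supply an equal clockwise moment, so its lever arm about the pivot is 64.8 / 54.94 = 1.18 m.
That puts it at 3 − 1.18 = 1.82 m from the right end.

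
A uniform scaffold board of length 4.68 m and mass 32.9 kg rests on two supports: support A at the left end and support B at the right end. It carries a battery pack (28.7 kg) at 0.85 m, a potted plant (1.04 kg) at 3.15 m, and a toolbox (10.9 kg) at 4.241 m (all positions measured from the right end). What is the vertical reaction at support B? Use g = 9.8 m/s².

R_B ≈ 405 N

Choose support A as the axis so its reaction then has zero moment arm.
Beam weight: 32.9 × 9.8 = 322.4 N down at 2.34 m → arm 2.34 m, τ = 322.4 × 2.34 = 754.4 N·m clockwise.
Battery pack: 28.7 × 9.8 = 281.3 N down at 0.85 m → arm 3.83 m, τ = 281.3 × 3.83 = 1077 N·m clockwise.
Potted plant: 1.04 × 9.8 = 10.19 N down at 3.15 m → arm 1.53 m, τ = 10.19 × 1.53 = 15.59 N·m clockwise.
Toolbox: 10.9 × 9.8 = 106.8 N down at 4.241 m → arm 0.439 m, τ = 106.8 × 0.439 = 46.89 N·m clockwise.
Net load moment about support A = 1894 N·m clockwise.
Reaction R at support B is upward at 0 m, arm 4.68 m → moment R × 4.68 counterclockwise.
For rotational equilibrium, R × 4.68 = 1894, so R = 405 N.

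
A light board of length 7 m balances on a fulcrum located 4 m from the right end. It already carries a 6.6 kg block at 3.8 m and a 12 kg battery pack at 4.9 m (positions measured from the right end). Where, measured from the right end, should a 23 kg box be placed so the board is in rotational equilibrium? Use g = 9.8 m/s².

x ≈ 3.59 m from the right end

Choose the fulcrum (at 4 m from the right end) as the axis so the support reaction has zero arm there.
Block: 6.6 × 9.8 = 64.68 N down at 3.8 m → arm 0.2 m, τ = 64.68 × 0.2 = 12.94 N·m clockwise.
Battery pack: 12 × 9.8 = 117.6 N down at 4.9 m → arm 0.9 m, τ = 117.6 × 0.9 = 105.8 N·m counterclockwise.
Net moment of existing loads = 92.86 N·m counterclockwise.
The box weighs 23 × 9.8 = 225.4 N and must supply an equal clockwise moment, so its lever arm about the fulcrum is 92.86 / 225.4 = 0.412 m.
That puts it at 4 − 0.412 = 3.59 m from the right end.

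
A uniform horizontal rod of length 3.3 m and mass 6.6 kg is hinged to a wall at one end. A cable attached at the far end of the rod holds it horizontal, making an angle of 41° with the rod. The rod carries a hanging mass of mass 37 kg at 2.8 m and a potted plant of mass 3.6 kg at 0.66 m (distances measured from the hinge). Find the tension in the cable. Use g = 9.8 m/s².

Take moments about the hinge.
Beam weight: 6.6 × 9.8 = 64.68 N down at 1.65 m → arm 1.65 m, τ = 64.68 × 1.65 = 106.7 N·m clockwise.
Hanging mass: 37 × 9.8 = 362.6 N down at 2.8 m → arm 2.8 m, τ = 362.6 × 2.8 = 1015 N·m clockwise.
Potted plant: 3.6 × 9.8 = 35.28 N down at 0.66 m → arm 0.66 m, τ = 35.28 × 0.66 = 23.28 N·m clockwise.
Total clockwise load moment = 1145 N·m.
The cable tension T acts at 3.3 m; only its component perpendicular to the rod, T sinθ, produces torque. sin 41° = 0.6561.
Στ = 0 ⇒ T × 3.3 × 0.6561 = 1145 ⇒ T = 1145 / 2.165 = 529 N.

T ≈ 529 N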